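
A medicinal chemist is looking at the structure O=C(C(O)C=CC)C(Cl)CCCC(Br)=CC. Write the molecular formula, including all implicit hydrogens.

Walk through each heavy atom and fill implicit hydrogens from standard valence (C 4, N 3, O 2, S 2, halogen 1):
  atom 1: O, bond orders sum to 2 (valence 2) → 0 H
  atom 2: C, bond orders sum to 4 (valence 4) → 0 H
  atom 3: C, bond orders sum to 3 (valence 4) → 1 H
  atom 4: O, bond orders sum to 1 (valence 2) → 1 H
  atom 5: C, bond orders sum to 3 (valence 4) → 1 H
  atom 6: C, bond orders sum to 3 (valence 4) → 1 H
  atom 7: C, bond orders sum to 1 (valence 4) → 3 H
  atom 8: C, bond orders sum to 3 (valence 4) → 1 H
  atom 9: Cl (halogen, monovalent) → 0 H
  atom 10: C, bond orders sum to 2 (valence 4) → 2 H
  atom 11: C, bond orders sum to 2 (valence 4) → 2 H
  atom 12: C, bond orders sum to 2 (valence 4) → 2 H
  atom 13: C, bond orders sum to 4 (valence 4) → 0 H
  atom 14: Br (halogen, monovalent) → 0 H
  atom 15: C, bond orders sum to 3 (valence 4) → 1 H
  atom 16: C, bond orders sum to 1 (valence 4) → 3 H
Totals → C:12, H:18, Br:1, Cl:1, O:2.

C12H18BrClO2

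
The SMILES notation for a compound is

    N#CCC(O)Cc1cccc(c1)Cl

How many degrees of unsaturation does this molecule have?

6

Molecular formula: C10H10ClNO.
DoU = (2C + 2 + N − H − X) / 2, where X is the halogen count and O/S are ignored.
    = (2·10 + 2 + 1 − 10 − 1) / 2 = 12 / 2 = 6.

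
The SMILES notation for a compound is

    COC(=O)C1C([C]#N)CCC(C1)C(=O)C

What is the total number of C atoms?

Count every carbon token in the SMILES (each C, including those in ring-closure positions and inside branches).
Carbon count: 11.

11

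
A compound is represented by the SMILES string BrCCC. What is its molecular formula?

C3H7Br

Walk through each heavy atom and fill implicit hydrogens from standard valence (C 4, N 3, O 2, S 2, halogen 1):
  atom 1: Br (halogen, monovalent) → 0 H
  atom 2: C, bond orders sum to 2 (valence 4) → 2 H
  atom 3: C, bond orders sum to 2 (valence 4) → 2 H
  atom 4: C, bond orders sum to 1 (valence 4) → 3 H
Totals → C:3, H:7, Br:1.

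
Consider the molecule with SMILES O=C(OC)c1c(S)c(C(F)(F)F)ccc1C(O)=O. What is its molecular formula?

Walk through each heavy atom and fill implicit hydrogens from standard valence (C 4, N 3, O 2, S 2, halogen 1); for lowercase aromatic atoms, an aromatic c carries 1 H when it has two neighbours and 0 H with three, and aromatic n carries 0 H:
  atom 1: O, bond orders sum to 2 (valence 2) → 0 H
  atom 2: C, bond orders sum to 4 (valence 4) → 0 H
  atom 3: O, bond orders sum to 2 (valence 2) → 0 H
  atom 4: C, bond orders sum to 1 (valence 4) → 3 H
  atom 5: aromatic c, 3 neighbours → 0 H
  atom 6: aromatic c, 3 neighbours → 0 H
  atom 7: S, bond orders sum to 1 (valence 2) → 1 H
  atom 8: aromatic c, 3 neighbours → 0 H
  atom 9: C, bond orders sum to 4 (valence 4) → 0 H
  atom 10: F (halogen, monovalent) → 0 H
  atom 11: F (halogen, monovalent) → 0 H
  atom 12: F (halogen, monovalent) → 0 H
  atom 13: aromatic c, 2 neighbours → 1 H
  atom 14: aromatic c, 2 neighbours → 1 H
  atom 15: aromatic c, 3 neighbours → 0 H
  atom 16: C, bond orders sum to 4 (valence 4) → 0 H
  atom 17: O, bond orders sum to 1 (valence 2) → 1 H
  atom 18: O, bond orders sum to 2 (valence 2) → 0 H
Totals → C:10, H:7, F:3, O:4, S:1.

C10H7F3O4S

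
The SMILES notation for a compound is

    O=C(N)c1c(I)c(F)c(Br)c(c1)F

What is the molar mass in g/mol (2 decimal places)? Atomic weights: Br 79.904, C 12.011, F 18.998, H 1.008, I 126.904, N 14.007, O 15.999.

First, the molecular formula is C7H3BrF2INO (counting implicit H from valence).
  Br: 1 × 79.904 = 79.904
  C: 7 × 12.011 = 84.077
  F: 2 × 18.998 = 37.996
  H: 3 × 1.008 = 3.024
  I: 1 × 126.904 = 126.904
  N: 1 × 14.007 = 14.007
  O: 1 × 15.999 = 15.999
Sum: 1×79.904 + 7×12.011 + 2×18.998 + 3×1.008 + 1×126.904 + 1×14.007 + 1×15.999 = 361.911 → 361.91 g/mol.

361.91 g/mol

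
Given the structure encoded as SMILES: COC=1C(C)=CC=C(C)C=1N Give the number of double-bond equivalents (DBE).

Degree of unsaturation = (number of rings) + (number of π bonds).
Ring closures in the SMILES: 1.
π bonds: 3 double bonds (each 1 DoU) → 3 DoU from unsaturation.
Total DoU = 1 + 3 = 4.

4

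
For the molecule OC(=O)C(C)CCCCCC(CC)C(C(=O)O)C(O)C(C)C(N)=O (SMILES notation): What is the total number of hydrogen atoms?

31

Walk through each heavy atom and fill implicit hydrogens from standard valence (C 4, N 3, O 2, S 2, halogen 1):
  atom 1: O, bond orders sum to 1 (valence 2) → 1 H
  atom 2: C, bond orders sum to 4 (valence 4) → 0 H
  atom 3: O, bond orders sum to 2 (valence 2) → 0 H
  atom 4: C, bond orders sum to 3 (valence 4) → 1 H
  atom 5: C, bond orders sum to 1 (valence 4) → 3 H
  atom 6: C, bond orders sum to 2 (valence 4) → 2 H
  atom 7: C, bond orders sum to 2 (valence 4) → 2 H
  atom 8: C, bond orders sum to 2 (valence 4) → 2 H
  atom 9: C, bond orders sum to 2 (valence 4) → 2 H
  atom 10: C, bond orders sum to 2 (valence 4) → 2 H
  atom 11: C, bond orders sum to 3 (valence 4) → 1 H
  atom 12: C, bond orders sum to 2 (valence 4) → 2 H
  atom 13: C, bond orders sum to 1 (valence 4) → 3 H
  atom 14: C, bond orders sum to 3 (valence 4) → 1 H
  atom 15: C, bond orders sum to 4 (valence 4) → 0 H
  atom 16: O, bond orders sum to 2 (valence 2) → 0 H
  atom 17: O, bond orders sum to 1 (valence 2) → 1 H
  atom 18: C, bond orders sum to 3 (valence 4) → 1 H
  atom 19: O, bond orders sum to 1 (valence 2) → 1 H
  atom 20: C, bond orders sum to 3 (valence 4) → 1 H
  atom 21: C, bond orders sum to 1 (valence 4) → 3 H
  atom 22: C, bond orders sum to 4 (valence 4) → 0 H
  atom 23: N, bond orders sum to 1 (valence 3) → 2 H
  atom 24: O, bond orders sum to 2 (valence 2) → 0 H
Total hydrogens: 31.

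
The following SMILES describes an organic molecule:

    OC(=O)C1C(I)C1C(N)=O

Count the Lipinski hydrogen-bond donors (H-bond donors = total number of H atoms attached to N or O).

3

Donors: find every N or O and count the H atoms it carries.
  atom 1 (O): bond orders sum to 1 → 1 H
  atom 3 (O): bond orders sum to 2 → 0 H
  atom 9 (N): bond orders sum to 1 → 2 H
  atom 10 (O): bond orders sum to 2 → 0 H
Lipinski HBD = 3.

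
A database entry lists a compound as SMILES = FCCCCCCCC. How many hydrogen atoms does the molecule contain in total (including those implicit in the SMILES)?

17

Walk through each heavy atom and fill implicit hydrogens from standard valence (C 4, N 3, O 2, S 2, halogen 1):
  atom 1: F (halogen, monovalent) → 0 H
  atom 2: C, bond orders sum to 2 (valence 4) → 2 H
  atom 3: C, bond orders sum to 2 (valence 4) → 2 H
  atom 4: C, bond orders sum to 2 (valence 4) → 2 H
  atom 5: C, bond orders sum to 2 (valence 4) → 2 H
  atom 6: C, bond orders sum to 2 (valence 4) → 2 H
  atom 7: C, bond orders sum to 2 (valence 4) → 2 H
  atom 8: C, bond orders sum to 2 (valence 4) → 2 H
  atom 9: C, bond orders sum to 1 (valence 4) → 3 H
Total hydrogens: 17.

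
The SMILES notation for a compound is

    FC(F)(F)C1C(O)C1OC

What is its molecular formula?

Walk through each heavy atom and fill implicit hydrogens from standard valence (C 4, N 3, O 2, S 2, halogen 1):
  atom 1: F (halogen, monovalent) → 0 H
  atom 2: C, bond orders sum to 4 (valence 4) → 0 H
  atom 3: F (halogen, monovalent) → 0 H
  atom 4: F (halogen, monovalent) → 0 H
  atom 5: C, bond orders sum to 3 (valence 4) → 1 H
  atom 6: C, bond orders sum to 3 (valence 4) → 1 H
  atom 7: O, bond orders sum to 1 (valence 2) → 1 H
  atom 8: C, bond orders sum to 3 (valence 4) → 1 H
  atom 9: O, bond orders sum to 2 (valence 2) → 0 H
  atom 10: C, bond orders sum to 1 (valence 4) → 3 H
Totals → C:5, H:7, F:3, O:2.

C5H7F3O2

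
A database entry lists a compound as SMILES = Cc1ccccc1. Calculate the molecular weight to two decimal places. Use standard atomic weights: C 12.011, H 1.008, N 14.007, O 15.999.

92.14 g/mol

First, the molecular formula is C7H8 (counting implicit H from valence).
  C: 7 × 12.011 = 84.077
  H: 8 × 1.008 = 8.064
Sum: 7×12.011 + 8×1.008 = 92.141 → 92.14 g/mol.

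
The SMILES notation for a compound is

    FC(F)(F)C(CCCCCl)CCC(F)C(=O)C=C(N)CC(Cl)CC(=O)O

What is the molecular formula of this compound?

C16H23Cl2F4NO3

Walk through each heavy atom and fill implicit hydrogens from standard valence (C 4, N 3, O 2, S 2, halogen 1):
  atom 1: F (halogen, monovalent) → 0 H
  atom 2: C, bond orders sum to 4 (valence 4) → 0 H
  atom 3: F (halogen, monovalent) → 0 H
  atom 4: F (halogen, monovalent) → 0 H
  atom 5: C, bond orders sum to 3 (valence 4) → 1 H
  atom 6: C, bond orders sum to 2 (valence 4) → 2 H
  atom 7: C, bond orders sum to 2 (valence 4) → 2 H
  atom 8: C, bond orders sum to 2 (valence 4) → 2 H
  atom 9: C, bond orders sum to 2 (valence 4) → 2 H
  atom 10: Cl (halogen, monovalent) → 0 H
  atom 11: C, bond orders sum to 2 (valence 4) → 2 H
  atom 12: C, bond orders sum to 2 (valence 4) → 2 H
  atom 13: C, bond orders sum to 3 (valence 4) → 1 H
  atom 14: F (halogen, monovalent) → 0 H
  atom 15: C, bond orders sum to 4 (valence 4) → 0 H
  atom 16: O, bond orders sum to 2 (valence 2) → 0 H
  atom 17: C, bond orders sum to 3 (valence 4) → 1 H
  atom 18: C, bond orders sum to 4 (valence 4) → 0 H
  atom 19: N, bond orders sum to 1 (valence 3) → 2 H
  atom 20: C, bond orders sum to 2 (valence 4) → 2 H
  atom 21: C, bond orders sum to 3 (valence 4) → 1 H
  atom 22: Cl (halogen, monovalent) → 0 H
  atom 23: C, bond orders sum to 2 (valence 4) → 2 H
  atom 24: C, bond orders sum to 4 (valence 4) → 0 H
  atom 25: O, bond orders sum to 2 (valence 2) → 0 H
  atom 26: O, bond orders sum to 1 (valence 2) → 1 H
Totals → C:16, H:23, Cl:2, F:4, N:1, O:3.
In Hill order: C16H23Cl2F4NO3.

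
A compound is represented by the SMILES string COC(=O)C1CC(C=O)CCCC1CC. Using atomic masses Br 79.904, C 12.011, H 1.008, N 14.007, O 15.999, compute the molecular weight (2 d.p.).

212.29 g/mol

First, the molecular formula is C12H20O3 (counting implicit H from valence).
  C: 12 × 12.011 = 144.132
  H: 20 × 1.008 = 20.160
  O: 3 × 15.999 = 47.997
Sum: 12×12.011 + 20×1.008 + 3×15.999 = 212.289 → 212.29 g/mol.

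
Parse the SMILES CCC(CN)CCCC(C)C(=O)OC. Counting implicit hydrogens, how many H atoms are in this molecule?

23

Walk through each heavy atom and fill implicit hydrogens from standard valence (C 4, N 3, O 2, S 2, halogen 1):
  atom 1: C, bond orders sum to 1 (valence 4) → 3 H
  atom 2: C, bond orders sum to 2 (valence 4) → 2 H
  atom 3: C, bond orders sum to 3 (valence 4) → 1 H
  atom 4: C, bond orders sum to 2 (valence 4) → 2 H
  atom 5: N, bond orders sum to 1 (valence 3) → 2 H
  atom 6: C, bond orders sum to 2 (valence 4) → 2 H
  atom 7: C, bond orders sum to 2 (valence 4) → 2 H
  atom 8: C, bond orders sum to 2 (valence 4) → 2 H
  atom 9: C, bond orders sum to 3 (valence 4) → 1 H
  atom 10: C, bond orders sum to 1 (valence 4) → 3 H
  atom 11: C, bond orders sum to 4 (valence 4) → 0 H
  atom 12: O, bond orders sum to 2 (valence 2) → 0 H
  atom 13: O, bond orders sum to 2 (valence 2) → 0 H
  atom 14: C, bond orders sum to 1 (valence 4) → 3 H
Total hydrogens: 23.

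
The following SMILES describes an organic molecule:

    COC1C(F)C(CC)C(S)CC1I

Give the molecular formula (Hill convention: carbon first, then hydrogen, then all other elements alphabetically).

C9H16FIOS

Walk through each heavy atom and fill implicit hydrogens from standard valence (C 4, N 3, O 2, S 2, halogen 1):
  atom 1: C, bond orders sum to 1 (valence 4) → 3 H
  atom 2: O, bond orders sum to 2 (valence 2) → 0 H
  atom 3: C, bond orders sum to 3 (valence 4) → 1 H
  atom 4: C, bond orders sum to 3 (valence 4) → 1 H
  atom 5: F (halogen, monovalent) → 0 H
  atom 6: C, bond orders sum to 3 (valence 4) → 1 H
  atom 7: C, bond orders sum to 2 (valence 4) → 2 H
  atom 8: C, bond orders sum to 1 (valence 4) → 3 H
  atom 9: C, bond orders sum to 3 (valence 4) → 1 H
  atom 10: S, bond orders sum to 1 (valence 2) → 1 H
  atom 11: C, bond orders sum to 2 (valence 4) → 2 H
  atom 12: C, bond orders sum to 3 (valence 4) → 1 H
  atom 13: I (halogen, monovalent) → 0 H
Totals → C:9, H:16, F:1, I:1, O:1, S:1.
In Hill order: C9H16FIOS.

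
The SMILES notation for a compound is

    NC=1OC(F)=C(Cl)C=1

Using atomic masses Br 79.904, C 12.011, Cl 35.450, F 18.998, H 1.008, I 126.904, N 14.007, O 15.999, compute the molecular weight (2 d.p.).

First, the molecular formula is C4H3ClFNO (counting implicit H from valence).
  C: 4 × 12.011 = 48.044
  Cl: 1 × 35.450 = 35.450
  F: 1 × 18.998 = 18.998
  H: 3 × 1.008 = 3.024
  N: 1 × 14.007 = 14.007
  O: 1 × 15.999 = 15.999
Sum: 4×12.011 + 1×35.450 + 1×18.998 + 3×1.008 + 1×14.007 + 1×15.999 = 135.522 → 135.52 g/mol.

135.52 g/mol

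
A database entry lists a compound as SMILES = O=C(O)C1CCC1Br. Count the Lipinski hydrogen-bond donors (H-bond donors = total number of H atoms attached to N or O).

1

Donors: find every N or O and count the H atoms it carries.
  atom 1 (O): bond orders sum to 2 → 0 H
  atom 3 (O): bond orders sum to 1 → 1 H
Lipinski HBD = 1.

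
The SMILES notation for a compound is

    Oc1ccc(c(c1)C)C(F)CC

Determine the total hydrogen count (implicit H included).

Walk through each heavy atom and fill implicit hydrogens from standard valence (C 4, N 3, O 2, S 2, halogen 1); for lowercase aromatic atoms, an aromatic c carries 1 H when it has two neighbours and 0 H with three, and aromatic n carries 0 H:
  atom 1: O, bond orders sum to 1 (valence 2) → 1 H
  atom 2: aromatic c, 3 neighbours → 0 H
  atom 3: aromatic c, 2 neighbours → 1 H
  atom 4: aromatic c, 2 neighbours → 1 H
  atom 5: aromatic c, 3 neighbours → 0 H
  atom 6: aromatic c, 3 neighbours → 0 H
  atom 7: aromatic c, 2 neighbours → 1 H
  atom 8: C, bond orders sum to 1 (valence 4) → 3 H
  atom 9: C, bond orders sum to 3 (valence 4) → 1 H
  atom 10: F (halogen, monovalent) → 0 H
  atom 11: C, bond orders sum to 2 (valence 4) → 2 H
  atom 12: C, bond orders sum to 1 (valence 4) → 3 H
Total hydrogens: 13.

13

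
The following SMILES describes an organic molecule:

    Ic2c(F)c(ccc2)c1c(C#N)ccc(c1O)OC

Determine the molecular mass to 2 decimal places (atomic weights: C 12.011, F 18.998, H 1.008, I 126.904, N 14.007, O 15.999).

First, the molecular formula is C14H9FINO2 (counting implicit H from valence).
  C: 14 × 12.011 = 168.154
  F: 1 × 18.998 = 18.998
  H: 9 × 1.008 = 9.072
  I: 1 × 126.904 = 126.904
  N: 1 × 14.007 = 14.007
  O: 2 × 15.999 = 31.998
Sum: 14×12.011 + 1×18.998 + 9×1.008 + 1×126.904 + 1×14.007 + 2×15.999 = 369.133 → 369.13 g/mol.

369.13 g/mol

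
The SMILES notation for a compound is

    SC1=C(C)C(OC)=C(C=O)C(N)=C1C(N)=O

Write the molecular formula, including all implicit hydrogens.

C10H12N2O3S

Walk through each heavy atom and fill implicit hydrogens from standard valence (C 4, N 3, O 2, S 2, halogen 1):
  atom 1: S, bond orders sum to 1 (valence 2) → 1 H
  atom 2: C, bond orders sum to 4 (valence 4) → 0 H
  atom 3: C, bond orders sum to 4 (valence 4) → 0 H
  atom 4: C, bond orders sum to 1 (valence 4) → 3 H
  atom 5: C, bond orders sum to 4 (valence 4) → 0 H
  atom 6: O, bond orders sum to 2 (valence 2) → 0 H
  atom 7: C, bond orders sum to 1 (valence 4) → 3 H
  atom 8: C, bond orders sum to 4 (valence 4) → 0 H
  atom 9: C, bond orders sum to 3 (valence 4) → 1 H
  atom 10: O, bond orders sum to 2 (valence 2) → 0 H
  atom 11: C, bond orders sum to 4 (valence 4) → 0 H
  atom 12: N, bond orders sum to 1 (valence 3) → 2 H
  atom 13: C, bond orders sum to 4 (valence 4) → 0 H
  atom 14: C, bond orders sum to 4 (valence 4) → 0 H
  atom 15: N, bond orders sum to 1 (valence 3) → 2 H
  atom 16: O, bond orders sum to 2 (valence 2) → 0 H
Totals → C:10, H:12, N:2, O:3, S:1.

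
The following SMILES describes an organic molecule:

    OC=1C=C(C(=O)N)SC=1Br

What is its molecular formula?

Walk through each heavy atom and fill implicit hydrogens from standard valence (C 4, N 3, O 2, S 2, halogen 1):
  atom 1: O, bond orders sum to 1 (valence 2) → 1 H
  atom 2: C, bond orders sum to 4 (valence 4) → 0 H
  atom 3: C, bond orders sum to 3 (valence 4) → 1 H
  atom 4: C, bond orders sum to 4 (valence 4) → 0 H
  atom 5: C, bond orders sum to 4 (valence 4) → 0 H
  atom 6: O, bond orders sum to 2 (valence 2) → 0 H
  atom 7: N, bond orders sum to 1 (valence 3) → 2 H
  atom 8: S, bond orders sum to 2 (valence 2) → 0 H
  atom 9: C, bond orders sum to 4 (valence 4) → 0 H
  atom 10: Br (halogen, monovalent) → 0 H
Totals → C:5, H:4, Br:1, N:1, O:2, S:1.

C5H4BrNO2S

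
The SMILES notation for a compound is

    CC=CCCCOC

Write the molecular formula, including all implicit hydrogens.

Walk through each heavy atom and fill implicit hydrogens from standard valence (C 4, N 3, O 2, S 2, halogen 1):
  atom 1: C, bond orders sum to 1 (valence 4) → 3 H
  atom 2: C, bond orders sum to 3 (valence 4) → 1 H
  atom 3: C, bond orders sum to 3 (valence 4) → 1 H
  atom 4: C, bond orders sum to 2 (valence 4) → 2 H
  atom 5: C, bond orders sum to 2 (valence 4) → 2 H
  atom 6: C, bond orders sum to 2 (valence 4) → 2 H
  atom 7: O, bond orders sum to 2 (valence 2) → 0 H
  atom 8: C, bond orders sum to 1 (valence 4) → 3 H
Totals → C:7, H:14, O:1.
In Hill order: C7H14O.

C7H14O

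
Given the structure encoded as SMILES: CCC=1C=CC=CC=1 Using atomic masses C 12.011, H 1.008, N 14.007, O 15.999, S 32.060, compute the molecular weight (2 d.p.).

First, the molecular formula is C8H10 (counting implicit H from valence).
  C: 8 × 12.011 = 96.088
  H: 10 × 1.008 = 10.080
Sum: 8×12.011 + 10×1.008 = 106.168 → 106.17 g/mol.

106.17 g/mol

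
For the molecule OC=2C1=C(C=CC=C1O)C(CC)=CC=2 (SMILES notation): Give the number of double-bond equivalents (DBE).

Degree of unsaturation = (number of rings) + (number of π bonds).
Ring closures in the SMILES: 2.
π bonds: 5 double bonds (each 1 DoU) → 5 DoU from unsaturation.
Total DoU = 2 + 5 = 7.

7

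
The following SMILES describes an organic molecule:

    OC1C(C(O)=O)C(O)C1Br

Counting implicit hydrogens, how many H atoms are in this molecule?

7

Walk through each heavy atom and fill implicit hydrogens from standard valence (C 4, N 3, O 2, S 2, halogen 1):
  atom 1: O, bond orders sum to 1 (valence 2) → 1 H
  atom 2: C, bond orders sum to 3 (valence 4) → 1 H
  atom 3: C, bond orders sum to 3 (valence 4) → 1 H
  atom 4: C, bond orders sum to 4 (valence 4) → 0 H
  atom 5: O, bond orders sum to 1 (valence 2) → 1 H
  atom 6: O, bond orders sum to 2 (valence 2) → 0 H
  atom 7: C, bond orders sum to 3 (valence 4) → 1 H
  atom 8: O, bond orders sum to 1 (valence 2) → 1 H
  atom 9: C, bond orders sum to 3 (valence 4) → 1 H
  atom 10: Br (halogen, monovalent) → 0 H
Total hydrogens: 7.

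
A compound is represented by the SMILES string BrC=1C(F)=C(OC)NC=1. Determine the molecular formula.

C5H5BrFNO

Walk through each heavy atom and fill implicit hydrogens from standard valence (C 4, N 3, O 2, S 2, halogen 1):
  atom 1: Br (halogen, monovalent) → 0 H
  atom 2: C, bond orders sum to 4 (valence 4) → 0 H
  atom 3: C, bond orders sum to 4 (valence 4) → 0 H
  atom 4: F (halogen, monovalent) → 0 H
  atom 5: C, bond orders sum to 4 (valence 4) → 0 H
  atom 6: O, bond orders sum to 2 (valence 2) → 0 H
  atom 7: C, bond orders sum to 1 (valence 4) → 3 H
  atom 8: N, bond orders sum to 2 (valence 3) → 1 H
  atom 9: C, bond orders sum to 3 (valence 4) → 1 H
Totals → C:5, H:5, Br:1, F:1, N:1, O:1.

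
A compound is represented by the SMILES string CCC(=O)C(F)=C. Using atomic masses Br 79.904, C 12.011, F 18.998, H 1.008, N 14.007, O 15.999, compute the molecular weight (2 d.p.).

First, the molecular formula is C5H7FO (counting implicit H from valence).
  C: 5 × 12.011 = 60.055
  F: 1 × 18.998 = 18.998
  H: 7 × 1.008 = 7.056
  O: 1 × 15.999 = 15.999
Sum: 5×12.011 + 1×18.998 + 7×1.008 + 1×15.999 = 102.108 → 102.11 g/mol.

102.11 g/mol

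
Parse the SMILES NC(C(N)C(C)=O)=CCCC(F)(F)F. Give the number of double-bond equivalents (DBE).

Molecular formula: C8H13F3N2O.
DoU = (2C + 2 + N − H − X) / 2, where X is the halogen count and O/S are ignored.
    = (2·8 + 2 + 2 − 13 − 3) / 2 = 4 / 2 = 2.

2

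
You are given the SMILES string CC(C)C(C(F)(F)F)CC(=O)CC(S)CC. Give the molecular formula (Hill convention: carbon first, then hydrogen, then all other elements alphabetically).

Walk through each heavy atom and fill implicit hydrogens from standard valence (C 4, N 3, O 2, S 2, halogen 1):
  atom 1: C, bond orders sum to 1 (valence 4) → 3 H
  atom 2: C, bond orders sum to 3 (valence 4) → 1 H
  atom 3: C, bond orders sum to 1 (valence 4) → 3 H
  atom 4: C, bond orders sum to 3 (valence 4) → 1 H
  atom 5: C, bond orders sum to 4 (valence 4) → 0 H
  atom 6: F (halogen, monovalent) → 0 H
  atom 7: F (halogen, monovalent) → 0 H
  atom 8: F (halogen, monovalent) → 0 H
  atom 9: C, bond orders sum to 2 (valence 4) → 2 H
  atom 10: C, bond orders sum to 4 (valence 4) → 0 H
  atom 11: O, bond orders sum to 2 (valence 2) → 0 H
  atom 12: C, bond orders sum to 2 (valence 4) → 2 H
  atom 13: C, bond orders sum to 3 (valence 4) → 1 H
  atom 14: S, bond orders sum to 1 (valence 2) → 1 H
  atom 15: C, bond orders sum to 2 (valence 4) → 2 H
  atom 16: C, bond orders sum to 1 (valence 4) → 3 H
Totals → C:11, H:19, F:3, O:1, S:1.

C11H19F3OS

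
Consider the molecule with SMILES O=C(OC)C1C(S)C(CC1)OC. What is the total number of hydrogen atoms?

Walk through each heavy atom and fill implicit hydrogens from standard valence (C 4, N 3, O 2, S 2, halogen 1):
  atom 1: O, bond orders sum to 2 (valence 2) → 0 H
  atom 2: C, bond orders sum to 4 (valence 4) → 0 H
  atom 3: O, bond orders sum to 2 (valence 2) → 0 H
  atom 4: C, bond orders sum to 1 (valence 4) → 3 H
  atom 5: C, bond orders sum to 3 (valence 4) → 1 H
  atom 6: C, bond orders sum to 3 (valence 4) → 1 H
  atom 7: S, bond orders sum to 1 (valence 2) → 1 H
  atom 8: C, bond orders sum to 3 (valence 4) → 1 H
  atom 9: C, bond orders sum to 2 (valence 4) → 2 H
  atom 10: C, bond orders sum to 2 (valence 4) → 2 H
  atom 11: O, bond orders sum to 2 (valence 2) → 0 H
  atom 12: C, bond orders sum to 1 (valence 4) → 3 H
Total hydrogens: 14.

14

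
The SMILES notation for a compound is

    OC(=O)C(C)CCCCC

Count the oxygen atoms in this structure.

Scan the SMILES for O atoms (remember two-letter symbols like Cl and Br are single atoms).
Oxygen count: 2.

2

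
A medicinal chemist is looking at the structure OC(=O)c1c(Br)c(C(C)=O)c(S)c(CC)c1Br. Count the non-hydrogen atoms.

Every atom symbol written in the SMILES (organic subset) is one heavy atom; implicit H are not written.
Heavy atoms by element → Br:2, C:11, O:3, S:1.
Total: 17.

17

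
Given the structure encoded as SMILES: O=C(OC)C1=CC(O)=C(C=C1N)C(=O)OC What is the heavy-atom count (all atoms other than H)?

Every atom symbol written in the SMILES (organic subset) is one heavy atom; implicit H are not written.
Heavy atoms by element → C:10, N:1, O:5.
Total: 16.

16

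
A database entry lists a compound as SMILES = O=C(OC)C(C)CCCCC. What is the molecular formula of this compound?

Walk through each heavy atom and fill implicit hydrogens from standard valence (C 4, N 3, O 2, S 2, halogen 1):
  atom 1: O, bond orders sum to 2 (valence 2) → 0 H
  atom 2: C, bond orders sum to 4 (valence 4) → 0 H
  atom 3: O, bond orders sum to 2 (valence 2) → 0 H
  atom 4: C, bond orders sum to 1 (valence 4) → 3 H
  atom 5: C, bond orders sum to 3 (valence 4) → 1 H
  atom 6: C, bond orders sum to 1 (valence 4) → 3 H
  atom 7: C, bond orders sum to 2 (valence 4) → 2 H
  atom 8: C, bond orders sum to 2 (valence 4) → 2 H
  atom 9: C, bond orders sum to 2 (valence 4) → 2 H
  atom 10: C, bond orders sum to 2 (valence 4) → 2 H
  atom 11: C, bond orders sum to 1 (valence 4) → 3 H
Totals → C:9, H:18, O:2.
In Hill order: C9H18O2.

C9H18O2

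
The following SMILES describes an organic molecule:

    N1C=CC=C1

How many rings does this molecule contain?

1

In SMILES, each pair of matching ring-closure digits denotes one ring-closing bond; the number of such bonds equals the number of independent rings.
Ring-closure bonds here: 1.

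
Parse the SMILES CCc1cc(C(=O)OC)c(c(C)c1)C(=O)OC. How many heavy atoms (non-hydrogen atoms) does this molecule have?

Every atom symbol written in the SMILES (organic subset) is one heavy atom; implicit H are not written.
Heavy atoms by element → C:13, O:4.
Total: 17.

17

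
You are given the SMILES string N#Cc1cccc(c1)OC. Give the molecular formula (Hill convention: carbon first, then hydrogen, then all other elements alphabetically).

Walk through each heavy atom and fill implicit hydrogens from standard valence (C 4, N 3, O 2, S 2, halogen 1); for lowercase aromatic atoms, an aromatic c carries 1 H when it has two neighbours and 0 H with three, and aromatic n carries 0 H:
  atom 1: N, bond orders sum to 3 (valence 3) → 0 H
  atom 2: C, bond orders sum to 4 (valence 4) → 0 H
  atom 3: aromatic c, 3 neighbours → 0 H
  atom 4: aromatic c, 2 neighbours → 1 H
  atom 5: aromatic c, 2 neighbours → 1 H
  atom 6: aromatic c, 2 neighbours → 1 H
  atom 7: aromatic c, 3 neighbours → 0 H
  atom 8: aromatic c, 2 neighbours → 1 H
  atom 9: O, bond orders sum to 2 (valence 2) → 0 H
  atom 10: C, bond orders sum to 1 (valence 4) → 3 H
Totals → C:8, H:7, N:1, O:1.
In Hill order: C8H7NO.

C8H7NO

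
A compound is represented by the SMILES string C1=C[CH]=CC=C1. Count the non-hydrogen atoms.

6

Every atom symbol written in the SMILES (organic subset) is one heavy atom; implicit H are not written.
Heavy atoms by element → C:6.
Total: 6.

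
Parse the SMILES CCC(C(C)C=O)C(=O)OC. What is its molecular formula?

Walk through each heavy atom and fill implicit hydrogens from standard valence (C 4, N 3, O 2, S 2, halogen 1):
  atom 1: C, bond orders sum to 1 (valence 4) → 3 H
  atom 2: C, bond orders sum to 2 (valence 4) → 2 H
  atom 3: C, bond orders sum to 3 (valence 4) → 1 H
  atom 4: C, bond orders sum to 3 (valence 4) → 1 H
  atom 5: C, bond orders sum to 1 (valence 4) → 3 H
  atom 6: C, bond orders sum to 3 (valence 4) → 1 H
  atom 7: O, bond orders sum to 2 (valence 2) → 0 H
  atom 8: C, bond orders sum to 4 (valence 4) → 0 H
  atom 9: O, bond orders sum to 2 (valence 2) → 0 H
  atom 10: O, bond orders sum to 2 (valence 2) → 0 H
  atom 11: C, bond orders sum to 1 (valence 4) → 3 H
Totals → C:8, H:14, O:3.

C8H14O3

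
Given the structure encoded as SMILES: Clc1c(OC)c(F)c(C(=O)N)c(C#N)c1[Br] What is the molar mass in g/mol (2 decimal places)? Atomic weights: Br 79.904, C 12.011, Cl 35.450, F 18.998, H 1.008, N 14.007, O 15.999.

First, the molecular formula is C9H5BrClFN2O2 (counting implicit H from valence).
  Br: 1 × 79.904 = 79.904
  C: 9 × 12.011 = 108.099
  Cl: 1 × 35.450 = 35.450
  F: 1 × 18.998 = 18.998
  H: 5 × 1.008 = 5.040
  N: 2 × 14.007 = 28.014
  O: 2 × 15.999 = 31.998
Sum: 1×79.904 + 9×12.011 + 1×35.450 + 1×18.998 + 5×1.008 + 2×14.007 + 2×15.999 = 307.503 → 307.50 g/mol.

307.50 g/mol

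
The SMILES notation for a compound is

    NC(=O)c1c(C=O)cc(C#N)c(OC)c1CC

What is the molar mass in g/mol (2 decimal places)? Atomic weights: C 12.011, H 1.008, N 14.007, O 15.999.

232.24 g/mol

First, the molecular formula is C12H12N2O3 (counting implicit H from valence).
  C: 12 × 12.011 = 144.132
  H: 12 × 1.008 = 12.096
  N: 2 × 14.007 = 28.014
  O: 3 × 15.999 = 47.997
Sum: 12×12.011 + 12×1.008 + 2×14.007 + 3×15.999 = 232.239 → 232.24 g/mol.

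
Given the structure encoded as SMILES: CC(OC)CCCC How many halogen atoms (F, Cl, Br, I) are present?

0

Scan the SMILES for the halogen motif — none present.
Groups that are present: 1 ether.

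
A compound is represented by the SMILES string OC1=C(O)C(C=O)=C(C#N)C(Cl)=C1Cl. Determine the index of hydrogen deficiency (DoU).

7

Molecular formula: C8H3Cl2NO3.
DoU = (2C + 2 + N − H − X) / 2, where X is the halogen count and O/S are ignored.
    = (2·8 + 2 + 1 − 3 − 2) / 2 = 14 / 2 = 7.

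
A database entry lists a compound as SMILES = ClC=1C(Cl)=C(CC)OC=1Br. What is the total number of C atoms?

Count every carbon token in the SMILES (each C, including those in ring-closure positions and inside branches).
Carbon count: 6.

6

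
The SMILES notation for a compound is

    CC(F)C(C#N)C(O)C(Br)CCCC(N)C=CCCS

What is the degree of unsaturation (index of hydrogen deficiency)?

3

Degree of unsaturation = (number of rings) + (number of π bonds).
Ring closures in the SMILES: 0.
π bonds: 1 double bond (each 1 DoU), 1 triple bond (each 2 DoU) → 3 DoU from unsaturation.
Total DoU = 0 + 3 = 3.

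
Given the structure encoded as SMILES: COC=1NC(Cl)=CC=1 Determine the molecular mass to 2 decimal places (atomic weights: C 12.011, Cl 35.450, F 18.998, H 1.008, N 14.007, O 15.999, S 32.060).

First, the molecular formula is C5H6ClNO (counting implicit H from valence).
  C: 5 × 12.011 = 60.055
  Cl: 1 × 35.450 = 35.450
  H: 6 × 1.008 = 6.048
  N: 1 × 14.007 = 14.007
  O: 1 × 15.999 = 15.999
Sum: 5×12.011 + 1×35.450 + 6×1.008 + 1×14.007 + 1×15.999 = 131.559 → 131.56 g/mol.

131.56 g/mol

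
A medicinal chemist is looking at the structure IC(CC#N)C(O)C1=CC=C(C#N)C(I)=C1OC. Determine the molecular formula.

Walk through each heavy atom and fill implicit hydrogens from standard valence (C 4, N 3, O 2, S 2, halogen 1):
  atom 1: I (halogen, monovalent) → 0 H
  atom 2: C, bond orders sum to 3 (valence 4) → 1 H
  atom 3: C, bond orders sum to 2 (valence 4) → 2 H
  atom 4: C, bond orders sum to 4 (valence 4) → 0 H
  atom 5: N, bond orders sum to 3 (valence 3) → 0 H
  atom 6: C, bond orders sum to 3 (valence 4) → 1 H
  atom 7: O, bond orders sum to 1 (valence 2) → 1 H
  atom 8: C, bond orders sum to 4 (valence 4) → 0 H
  atom 9: C, bond orders sum to 3 (valence 4) → 1 H
  atom 10: C, bond orders sum to 3 (valence 4) → 1 H
  atom 11: C, bond orders sum to 4 (valence 4) → 0 H
  atom 12: C, bond orders sum to 4 (valence 4) → 0 H
  atom 13: N, bond orders sum to 3 (valence 3) → 0 H
  atom 14: C, bond orders sum to 4 (valence 4) → 0 H
  atom 15: I (halogen, monovalent) → 0 H
  atom 16: C, bond orders sum to 4 (valence 4) → 0 H
  atom 17: O, bond orders sum to 2 (valence 2) → 0 H
  atom 18: C, bond orders sum to 1 (valence 4) → 3 H
Totals → C:12, H:10, I:2, N:2, O:2.
In Hill order: C12H10I2N2O2.

C12H10I2N2O2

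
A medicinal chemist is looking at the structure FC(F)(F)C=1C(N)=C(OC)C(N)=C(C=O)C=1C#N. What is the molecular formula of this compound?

Walk through each heavy atom and fill implicit hydrogens from standard valence (C 4, N 3, O 2, S 2, halogen 1):
  atom 1: F (halogen, monovalent) → 0 H
  atom 2: C, bond orders sum to 4 (valence 4) → 0 H
  atom 3: F (halogen, monovalent) → 0 H
  atom 4: F (halogen, monovalent) → 0 H
  atom 5: C, bond orders sum to 4 (valence 4) → 0 H
  atom 6: C, bond orders sum to 4 (valence 4) → 0 H
  atom 7: N, bond orders sum to 1 (valence 3) → 2 H
  atom 8: C, bond orders sum to 4 (valence 4) → 0 H
  atom 9: O, bond orders sum to 2 (valence 2) → 0 H
  atom 10: C, bond orders sum to 1 (valence 4) → 3 H
  atom 11: C, bond orders sum to 4 (valence 4) → 0 H
  atom 12: N, bond orders sum to 1 (valence 3) → 2 H
  atom 13: C, bond orders sum to 4 (valence 4) → 0 H
  atom 14: C, bond orders sum to 3 (valence 4) → 1 H
  atom 15: O, bond orders sum to 2 (valence 2) → 0 H
  atom 16: C, bond orders sum to 4 (valence 4) → 0 H
  atom 17: C, bond orders sum to 4 (valence 4) → 0 H
  atom 18: N, bond orders sum to 3 (valence 3) → 0 H
Totals → C:10, H:8, F:3, N:3, O:2.

C10H8F3N3O2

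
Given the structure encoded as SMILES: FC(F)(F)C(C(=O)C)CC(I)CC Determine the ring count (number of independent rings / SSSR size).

0

In SMILES, each pair of matching ring-closure digits denotes one ring-closing bond; the number of such bonds equals the number of independent rings.
Ring-closure bonds here: 0.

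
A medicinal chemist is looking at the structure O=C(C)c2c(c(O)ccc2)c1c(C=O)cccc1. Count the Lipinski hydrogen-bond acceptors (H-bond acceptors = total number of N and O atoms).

3

N atoms: 0; O atoms: 3.
Lipinski HBA = 0 + 3 = 3.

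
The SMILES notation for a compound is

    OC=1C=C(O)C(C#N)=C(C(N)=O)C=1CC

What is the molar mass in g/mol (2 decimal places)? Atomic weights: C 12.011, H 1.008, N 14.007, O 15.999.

206.20 g/mol

First, the molecular formula is C10H10N2O3 (counting implicit H from valence).
  C: 10 × 12.011 = 120.110
  H: 10 × 1.008 = 10.080
  N: 2 × 14.007 = 28.014
  O: 3 × 15.999 = 47.997
Sum: 10×12.011 + 10×1.008 + 2×14.007 + 3×15.999 = 206.201 → 206.20 g/mol.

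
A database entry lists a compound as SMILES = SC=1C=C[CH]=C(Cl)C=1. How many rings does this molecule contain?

1

In SMILES, each pair of matching ring-closure digits denotes one ring-closing bond; the number of such bonds equals the number of independent rings.
Ring-closure bonds here: 1.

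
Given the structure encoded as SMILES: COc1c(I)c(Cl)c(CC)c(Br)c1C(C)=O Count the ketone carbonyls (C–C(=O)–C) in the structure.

1

The ketone motif appears at heavy-atom position 14 in the SMILES.
Other groups present: 1 ether.
Ketone count: 1.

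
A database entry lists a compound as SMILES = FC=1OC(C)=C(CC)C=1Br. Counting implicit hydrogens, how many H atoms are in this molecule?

Walk through each heavy atom and fill implicit hydrogens from standard valence (C 4, N 3, O 2, S 2, halogen 1):
  atom 1: F (halogen, monovalent) → 0 H
  atom 2: C, bond orders sum to 4 (valence 4) → 0 H
  atom 3: O, bond orders sum to 2 (valence 2) → 0 H
  atom 4: C, bond orders sum to 4 (valence 4) → 0 H
  atom 5: C, bond orders sum to 1 (valence 4) → 3 H
  atom 6: C, bond orders sum to 4 (valence 4) → 0 H
  atom 7: C, bond orders sum to 2 (valence 4) → 2 H
  atom 8: C, bond orders sum to 1 (valence 4) → 3 H
  atom 9: C, bond orders sum to 4 (valence 4) → 0 H
  atom 10: Br (halogen, monovalent) → 0 H
Total hydrogens: 8.

8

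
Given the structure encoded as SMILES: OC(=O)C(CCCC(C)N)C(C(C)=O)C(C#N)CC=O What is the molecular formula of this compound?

Walk through each heavy atom and fill implicit hydrogens from standard valence (C 4, N 3, O 2, S 2, halogen 1):
  atom 1: O, bond orders sum to 1 (valence 2) → 1 H
  atom 2: C, bond orders sum to 4 (valence 4) → 0 H
  atom 3: O, bond orders sum to 2 (valence 2) → 0 H
  atom 4: C, bond orders sum to 3 (valence 4) → 1 H
  atom 5: C, bond orders sum to 2 (valence 4) → 2 H
  atom 6: C, bond orders sum to 2 (valence 4) → 2 H
  atom 7: C, bond orders sum to 2 (valence 4) → 2 H
  atom 8: C, bond orders sum to 3 (valence 4) → 1 H
  atom 9: C, bond orders sum to 1 (valence 4) → 3 H
  atom 10: N, bond orders sum to 1 (valence 3) → 2 H
  atom 11: C, bond orders sum to 3 (valence 4) → 1 H
  atom 12: C, bond orders sum to 4 (valence 4) → 0 H
  atom 13: C, bond orders sum to 1 (valence 4) → 3 H
  atom 14: O, bond orders sum to 2 (valence 2) → 0 H
  atom 15: C, bond orders sum to 3 (valence 4) → 1 H
  atom 16: C, bond orders sum to 4 (valence 4) → 0 H
  atom 17: N, bond orders sum to 3 (valence 3) → 0 H
  atom 18: C, bond orders sum to 2 (valence 4) → 2 H
  atom 19: C, bond orders sum to 3 (valence 4) → 1 H
  atom 20: O, bond orders sum to 2 (valence 2) → 0 H
Totals → C:14, H:22, N:2, O:4.

C14H22N2O4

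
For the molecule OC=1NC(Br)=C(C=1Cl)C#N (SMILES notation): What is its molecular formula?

Walk through each heavy atom and fill implicit hydrogens from standard valence (C 4, N 3, O 2, S 2, halogen 1):
  atom 1: O, bond orders sum to 1 (valence 2) → 1 H
  atom 2: C, bond orders sum to 4 (valence 4) → 0 H
  atom 3: N, bond orders sum to 2 (valence 3) → 1 H
  atom 4: C, bond orders sum to 4 (valence 4) → 0 H
  atom 5: Br (halogen, monovalent) → 0 H
  atom 6: C, bond orders sum to 4 (valence 4) → 0 H
  atom 7: C, bond orders sum to 4 (valence 4) → 0 H
  atom 8: Cl (halogen, monovalent) → 0 H
  atom 9: C, bond orders sum to 4 (valence 4) → 0 H
  atom 10: N, bond orders sum to 3 (valence 3) → 0 H
Totals → C:5, H:2, Br:1, Cl:1, N:2, O:1.

C5H2BrClN2O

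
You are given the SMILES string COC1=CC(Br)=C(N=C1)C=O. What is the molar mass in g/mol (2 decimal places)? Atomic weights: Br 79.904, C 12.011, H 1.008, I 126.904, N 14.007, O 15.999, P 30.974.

216.03 g/mol

First, the molecular formula is C7H6BrNO2 (counting implicit H from valence).
  Br: 1 × 79.904 = 79.904
  C: 7 × 12.011 = 84.077
  H: 6 × 1.008 = 6.048
  N: 1 × 14.007 = 14.007
  O: 2 × 15.999 = 31.998
Sum: 1×79.904 + 7×12.011 + 6×1.008 + 1×14.007 + 2×15.999 = 216.034 → 216.03 g/mol.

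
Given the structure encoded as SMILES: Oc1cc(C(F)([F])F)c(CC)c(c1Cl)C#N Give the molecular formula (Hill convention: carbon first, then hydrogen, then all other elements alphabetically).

Walk through each heavy atom and fill implicit hydrogens from standard valence (C 4, N 3, O 2, S 2, halogen 1); for lowercase aromatic atoms, an aromatic c carries 1 H when it has two neighbours and 0 H with three, and aromatic n carries 0 H:
  atom 1: O, bond orders sum to 1 (valence 2) → 1 H
  atom 2: aromatic c, 3 neighbours → 0 H
  atom 3: aromatic c, 2 neighbours → 1 H
  atom 4: aromatic c, 3 neighbours → 0 H
  atom 5: C, bond orders sum to 4 (valence 4) → 0 H
  atom 6: F (halogen, monovalent) → 0 H
  atom 7: F with explicit H count 0
  atom 8: F (halogen, monovalent) → 0 H
  atom 9: aromatic c, 3 neighbours → 0 H
  atom 10: C, bond orders sum to 2 (valence 4) → 2 H
  atom 11: C, bond orders sum to 1 (valence 4) → 3 H
  atom 12: aromatic c, 3 neighbours → 0 H
  atom 13: aromatic c, 3 neighbours → 0 H
  atom 14: Cl (halogen, monovalent) → 0 H
  atom 15: C, bond orders sum to 4 (valence 4) → 0 H
  atom 16: N, bond orders sum to 3 (valence 3) → 0 H
Totals → C:10, H:7, Cl:1, F:3, N:1, O:1.
In Hill order: C10H7ClF3NO.

C10H7ClF3NO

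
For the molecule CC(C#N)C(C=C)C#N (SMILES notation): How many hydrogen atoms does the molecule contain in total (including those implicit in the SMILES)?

8

Walk through each heavy atom and fill implicit hydrogens from standard valence (C 4, N 3, O 2, S 2, halogen 1):
  atom 1: C, bond orders sum to 1 (valence 4) → 3 H
  atom 2: C, bond orders sum to 3 (valence 4) → 1 H
  atom 3: C, bond orders sum to 4 (valence 4) → 0 H
  atom 4: N, bond orders sum to 3 (valence 3) → 0 H
  atom 5: C, bond orders sum to 3 (valence 4) → 1 H
  atom 6: C, bond orders sum to 3 (valence 4) → 1 H
  atom 7: C, bond orders sum to 2 (valence 4) → 2 H
  atom 8: C, bond orders sum to 4 (valence 4) → 0 H
  atom 9: N, bond orders sum to 3 (valence 3) → 0 H
Total hydrogens: 8.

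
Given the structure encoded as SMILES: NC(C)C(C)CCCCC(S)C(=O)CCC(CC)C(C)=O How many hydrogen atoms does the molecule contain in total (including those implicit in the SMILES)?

33

Walk through each heavy atom and fill implicit hydrogens from standard valence (C 4, N 3, O 2, S 2, halogen 1):
  atom 1: N, bond orders sum to 1 (valence 3) → 2 H
  atom 2: C, bond orders sum to 3 (valence 4) → 1 H
  atom 3: C, bond orders sum to 1 (valence 4) → 3 H
  atom 4: C, bond orders sum to 3 (valence 4) → 1 H
  atom 5: C, bond orders sum to 1 (valence 4) → 3 H
  atom 6: C, bond orders sum to 2 (valence 4) → 2 H
  atom 7: C, bond orders sum to 2 (valence 4) → 2 H
  atom 8: C, bond orders sum to 2 (valence 4) → 2 H
  atom 9: C, bond orders sum to 2 (valence 4) → 2 H
  atom 10: C, bond orders sum to 3 (valence 4) → 1 H
  atom 11: S, bond orders sum to 1 (valence 2) → 1 H
  atom 12: C, bond orders sum to 4 (valence 4) → 0 H
  atom 13: O, bond orders sum to 2 (valence 2) → 0 H
  atom 14: C, bond orders sum to 2 (valence 4) → 2 H
  atom 15: C, bond orders sum to 2 (valence 4) → 2 H
  atom 16: C, bond orders sum to 3 (valence 4) → 1 H
  atom 17: C, bond orders sum to 2 (valence 4) → 2 H
  atom 18: C, bond orders sum to 1 (valence 4) → 3 H
  atom 19: C, bond orders sum to 4 (valence 4) → 0 H
  atom 20: C, bond orders sum to 1 (valence 4) → 3 H
  atom 21: O, bond orders sum to 2 (valence 2) → 0 H
Total hydrogens: 33.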